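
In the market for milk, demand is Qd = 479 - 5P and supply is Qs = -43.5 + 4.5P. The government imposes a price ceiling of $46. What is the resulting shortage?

Equilibrium price would be P* = 55, so the ceiling at 46 binds.
At P = 46: Qd = 479 − 5(46) = 249, Qs = -43.5 + 4.5(46) = 163.5.
Shortage = 249 − 163.5 = 85.5.

Shortage = 85.5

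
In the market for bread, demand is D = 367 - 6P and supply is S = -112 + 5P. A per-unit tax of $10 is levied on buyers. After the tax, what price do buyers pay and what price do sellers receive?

Buyers pay 529/11, sellers receive 419/11

Pre-tax equilibrium: P* = 479/11, Q* = 1163/11.
Tax on buyers shifts demand to D = 367 − 6(P + 10) = 307 - 6P.
307 - 6P = -112 + 5P gives seller price Ps = 419/11; buyers pay Pb = 419/11 + 10 = 529/11.
New quantity: Q = 367 − 6(529/11) = 863/11.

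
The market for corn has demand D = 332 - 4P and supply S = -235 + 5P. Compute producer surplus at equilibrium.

Producer surplus = 640

Equilibrium: 332 - 4P = -235 + 5P gives P* = 63, Q* = 80.
Supply starts at P = 47 (where S = 0).
PS = ½(63 − 47)(80) = 640.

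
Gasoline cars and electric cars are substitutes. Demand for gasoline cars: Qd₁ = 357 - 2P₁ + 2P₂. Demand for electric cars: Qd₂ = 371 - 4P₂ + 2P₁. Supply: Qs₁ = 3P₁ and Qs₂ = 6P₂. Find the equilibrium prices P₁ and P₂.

P₁ = 2156/23, P₂ = 2569/46

Market 1: 357 - 2P₁ + 2P₂ = 3P₁ → 5P₁ - 2P₂ = 357.
Market 2: 10P₂ - 2P₁ = 371.
Eliminating P₂: 10×(1) + 2×(2) gives 46P₁ = 4312, so P₁ = 2156/23.
Back-substitute into (2): P₂ = (371 + 2×2156/23) / 10 = 2569/46.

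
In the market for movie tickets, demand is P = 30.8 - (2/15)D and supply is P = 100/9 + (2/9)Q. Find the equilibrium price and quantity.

P* = 281/12, Q* = 55.375

Set the two price expressions equal: 30.8 - (2/15)Q = 100/9 + (2/9)Q.
886/45 = (16/45)Q, so Q* = 55.375.
P* = 30.8 − (2/15)(55.375) = 281/12.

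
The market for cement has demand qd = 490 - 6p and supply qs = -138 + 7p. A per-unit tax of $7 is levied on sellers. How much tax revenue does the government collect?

Tax revenue = 16156/13

Pre-tax equilibrium: p* = 628/13, q* = 2602/13.
Tax on sellers shifts supply to qs = -138 + 7(p − 7) = -187 + 7p.
490 - 6p = -187 + 7p gives buyer price pb = 677/13; sellers receive ps = 677/13 − 7 = 586/13.
New quantity: q = 490 − 6(677/13) = 2308/13.
Revenue = 7 × 2308/13 = 16156/13.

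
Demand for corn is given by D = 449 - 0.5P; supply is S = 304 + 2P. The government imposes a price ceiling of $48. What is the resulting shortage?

Equilibrium price would be P* = 58, so the ceiling at 48 binds.
At P = 48: D = 449 − 0.5(48) = 425, S = 304 + 2(48) = 400.
Shortage = 425 − 400 = 25.

Shortage = 25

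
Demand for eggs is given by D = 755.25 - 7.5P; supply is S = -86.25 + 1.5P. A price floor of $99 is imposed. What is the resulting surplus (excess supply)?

Surplus = 49.5

Equilibrium price would be P* = 93.5, so the floor at 99 binds.
At P = 99: D = 12.75, S = 62.25.
Surplus = 62.25 − 12.75 = 49.5.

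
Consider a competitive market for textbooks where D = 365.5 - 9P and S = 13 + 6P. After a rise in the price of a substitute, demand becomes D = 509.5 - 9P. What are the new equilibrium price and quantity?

P' = 33.1, Q' = 211.6

Original equilibrium: P* = 23.5, Q* = 154.
New equilibrium: 509.5 - 9P = 13 + 6P, so 496.5 = 15P and P' = 33.1; Q' = 509.5 − 9(33.1) = 211.6.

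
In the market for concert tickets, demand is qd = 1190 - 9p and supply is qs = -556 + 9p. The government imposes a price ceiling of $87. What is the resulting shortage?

Equilibrium price would be p* = 97, so the ceiling at 87 binds.
At p = 87: qd = 1190 − 9(87) = 407, qs = -556 + 9(87) = 227.
Shortage = 407 − 227 = 180.

Shortage = 180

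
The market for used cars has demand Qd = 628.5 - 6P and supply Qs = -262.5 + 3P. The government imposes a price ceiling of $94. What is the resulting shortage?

Shortage = 45

Equilibrium price would be P* = 99, so the ceiling at 94 binds.
At P = 94: Qd = 628.5 − 6(94) = 64.5, Qs = -262.5 + 3(94) = 19.5.
Shortage = 64.5 − 19.5 = 45.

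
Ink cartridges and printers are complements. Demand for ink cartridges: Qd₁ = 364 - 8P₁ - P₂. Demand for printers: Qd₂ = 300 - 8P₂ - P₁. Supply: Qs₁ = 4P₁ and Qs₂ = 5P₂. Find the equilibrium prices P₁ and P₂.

Market 1: 364 - 8P₁ - P₂ = 4P₁ → 12P₁ + P₂ = 364.
Market 2: 13P₂ + P₁ = 300.
Eliminating P₂: 13×(1) − 1×(2) gives 155P₁ = 4432, so P₁ = 4432/155.
Back-substitute into (2): P₂ = (300 − 1×4432/155) / 13 = 3236/155.

P₁ = 4432/155, P₂ = 3236/155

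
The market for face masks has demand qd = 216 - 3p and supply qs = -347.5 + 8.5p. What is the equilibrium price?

Set qd = qs: 216 - 3p = -347.5 + 8.5p.
563.5 = 11.5p, so p* = 49.
q* = 216 − 3(49) = 69.

p* = 49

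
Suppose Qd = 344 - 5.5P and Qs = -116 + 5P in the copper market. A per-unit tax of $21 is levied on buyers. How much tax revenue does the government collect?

Tax revenue = 1009

Pre-tax equilibrium: P* = 920/21, Q* = 2164/21.
Tax on buyers shifts demand to Qd = 344 − 5.5(P + 21) = 228.5 - 5.5P.
228.5 - 5.5P = -116 + 5P gives seller price Ps = 689/21; buyers pay Pb = 689/21 + 21 = 1130/21.
New quantity: Q = 344 − 5.5(1130/21) = 1009/21.
Revenue = 21 × 1009/21 = 1009.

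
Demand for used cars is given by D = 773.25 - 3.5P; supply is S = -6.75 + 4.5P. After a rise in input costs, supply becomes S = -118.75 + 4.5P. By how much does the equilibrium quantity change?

ΔQ = -49

Original equilibrium: P* = 97.5, Q* = 432.
New equilibrium: 773.25 - 3.5P = -118.75 + 4.5P, so 892 = 8P and P' = 111.5; Q' = 773.25 − 3.5(111.5) = 383.
Change in quantity: 383 − 432 = -49.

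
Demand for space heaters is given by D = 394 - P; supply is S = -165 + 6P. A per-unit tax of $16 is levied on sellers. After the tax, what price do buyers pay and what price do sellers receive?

Pre-tax equilibrium: P* = 559/7, Q* = 2199/7.
Tax on sellers shifts supply to S = -165 + 6(P − 16) = -261 + 6P.
394 - P = -261 + 6P gives buyer price Pb = 655/7; sellers receive Ps = 655/7 − 16 = 543/7.
New quantity: Q = 394 − 1(655/7) = 2103/7.

Buyers pay 655/7, sellers receive 543/7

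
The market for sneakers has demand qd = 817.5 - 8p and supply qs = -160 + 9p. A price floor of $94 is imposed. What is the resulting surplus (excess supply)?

Equilibrium price would be p* = 57.5, so the floor at 94 binds.
At p = 94: qd = 65.5, qs = 686.
Surplus = 686 − 65.5 = 620.5.

Surplus = 620.5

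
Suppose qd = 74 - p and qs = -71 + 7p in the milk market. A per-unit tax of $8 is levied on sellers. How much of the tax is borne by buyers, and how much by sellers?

Pre-tax equilibrium: p* = 18.125, q* = 55.875.
Tax on sellers shifts supply to qs = -71 + 7(p − 8) = -127 + 7p.
74 - p = -127 + 7p gives buyer price pb = 25.125; sellers receive ps = 25.125 − 8 = 17.125.
New quantity: q = 74 − 1(25.125) = 48.875.
Buyer burden = 25.125 − 18.125 = 7; seller burden = 18.125 − 17.125 = 1.

Buyers bear $7, sellers bear $1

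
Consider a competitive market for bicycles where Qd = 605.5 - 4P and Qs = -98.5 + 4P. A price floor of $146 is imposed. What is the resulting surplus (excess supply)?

Equilibrium price would be P* = 88, so the floor at 146 binds.
At P = 146: Qd = 21.5, Qs = 485.5.
Surplus = 485.5 − 21.5 = 464.

Surplus = 464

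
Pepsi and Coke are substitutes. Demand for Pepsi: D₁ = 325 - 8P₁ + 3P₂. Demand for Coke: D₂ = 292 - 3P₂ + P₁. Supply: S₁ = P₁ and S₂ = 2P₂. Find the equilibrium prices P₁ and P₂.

P₁ = 2501/42, P₂ = 2953/42

Market 1: 325 - 8P₁ + 3P₂ = P₁ → 9P₁ - 3P₂ = 325.
Market 2: 5P₂ - P₁ = 292.
Eliminating P₂: 5×(1) + 3×(2) gives 42P₁ = 2501, so P₁ = 2501/42.
Back-substitute into (2): P₂ = (292 + 1×2501/42) / 5 = 2953/42.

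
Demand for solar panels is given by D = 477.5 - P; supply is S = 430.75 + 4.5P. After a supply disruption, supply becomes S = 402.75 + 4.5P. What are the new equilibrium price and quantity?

Original equilibrium: P* = 8.5, Q* = 469.
New equilibrium: 477.5 - P = 402.75 + 4.5P, so 74.75 = 5.5P and P' = 299/22; Q' = 477.5 − 1(299/22) = 5103/11.

P' = 299/22, Q' = 5103/11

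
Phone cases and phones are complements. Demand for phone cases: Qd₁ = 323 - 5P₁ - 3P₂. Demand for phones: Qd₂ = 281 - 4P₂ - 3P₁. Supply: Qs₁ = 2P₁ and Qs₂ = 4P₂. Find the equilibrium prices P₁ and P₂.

P₁ = 1741/47, P₂ = 998/47

Market 1: 323 - 5P₁ - 3P₂ = 2P₁ → 7P₁ + 3P₂ = 323.
Market 2: 8P₂ + 3P₁ = 281.
Eliminating P₂: 8×(1) − 3×(2) gives 47P₁ = 1741, so P₁ = 1741/47.
Back-substitute into (2): P₂ = (281 − 3×1741/47) / 8 = 998/47.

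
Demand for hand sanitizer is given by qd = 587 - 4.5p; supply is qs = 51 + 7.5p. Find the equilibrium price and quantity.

Set qd = qs: 587 - 4.5p = 51 + 7.5p.
536 = 12p, so p* = 134/3.
q* = 587 − 4.5(134/3) = 386.

p* = 134/3, q* = 386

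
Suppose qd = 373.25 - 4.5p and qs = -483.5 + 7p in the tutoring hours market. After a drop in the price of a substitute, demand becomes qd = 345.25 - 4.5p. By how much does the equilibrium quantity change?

Original equilibrium: p* = 74.5, q* = 38.
New equilibrium: 345.25 - 4.5p = -483.5 + 7p, so 828.75 = 11.5p and p' = 3315/46; q' = 345.25 − 4.5(3315/46) = 482/23.
Change in quantity: 482/23 − 38 = -392/23.

Δq = -392/23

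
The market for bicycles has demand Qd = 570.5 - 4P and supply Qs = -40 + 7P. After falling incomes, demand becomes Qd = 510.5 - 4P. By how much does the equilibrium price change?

ΔP = -60/11

Original equilibrium: P* = 55.5, Q* = 348.5.
New equilibrium: 510.5 - 4P = -40 + 7P, so 550.5 = 11P and P' = 1101/22; Q' = 510.5 − 4(1101/22) = 6827/22.
Change in price: 1101/22 − 55.5 = -60/11.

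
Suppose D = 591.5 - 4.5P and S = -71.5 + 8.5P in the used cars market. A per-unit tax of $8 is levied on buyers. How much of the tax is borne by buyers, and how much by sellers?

Pre-tax equilibrium: P* = 51, Q* = 362.
Tax on buyers shifts demand to D = 591.5 − 4.5(P + 8) = 555.5 - 4.5P.
555.5 - 4.5P = -71.5 + 8.5P gives seller price Ps = 627/13; buyers pay Pb = 627/13 + 8 = 731/13.
New quantity: Q = 591.5 − 4.5(731/13) = 4400/13.
Buyer burden = 731/13 − 51 = 68/13; seller burden = 51 − 627/13 = 36/13.

Buyers bear 68/13, sellers bear 36/13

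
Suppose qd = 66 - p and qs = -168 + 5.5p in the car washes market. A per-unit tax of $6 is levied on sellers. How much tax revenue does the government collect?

Pre-tax equilibrium: p* = 36, q* = 30.
Tax on sellers shifts supply to qs = -168 + 5.5(p − 6) = -201 + 5.5p.
66 - p = -201 + 5.5p gives buyer price pb = 534/13; sellers receive ps = 534/13 − 6 = 456/13.
New quantity: q = 66 − 1(534/13) = 324/13.
Revenue = 6 × 324/13 = 1944/13.

Tax revenue = 1944/13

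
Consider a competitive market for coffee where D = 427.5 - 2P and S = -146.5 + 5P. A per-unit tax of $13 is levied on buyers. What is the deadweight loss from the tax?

Deadweight loss = 845/7

Pre-tax equilibrium: P* = 82, Q* = 263.5.
Tax on buyers shifts demand to D = 427.5 − 2(P + 13) = 401.5 - 2P.
401.5 - 2P = -146.5 + 5P gives seller price Ps = 548/7; buyers pay Pb = 548/7 + 13 = 639/7.
New quantity: Q = 427.5 − 2(639/7) = 3429/14.
DWL = ½ × 13 × (263.5 − 3429/14) = 845/7.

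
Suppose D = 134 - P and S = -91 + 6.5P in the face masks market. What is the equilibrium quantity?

Q* = 104

Set D = S: 134 - P = -91 + 6.5P.
225 = 7.5P, so P* = 30.
Q* = 134 − 1(30) = 104.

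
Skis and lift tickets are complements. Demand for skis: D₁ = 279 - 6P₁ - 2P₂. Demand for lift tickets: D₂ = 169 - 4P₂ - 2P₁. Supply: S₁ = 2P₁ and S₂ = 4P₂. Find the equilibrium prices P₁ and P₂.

Market 1: 279 - 6P₁ - 2P₂ = 2P₁ → 8P₁ + 2P₂ = 279.
Market 2: 8P₂ + 2P₁ = 169.
Eliminating P₂: 8×(1) − 2×(2) gives 60P₁ = 1894, so P₁ = 947/30.
Back-substitute into (2): P₂ = (169 − 2×947/30) / 8 = 397/30.

P₁ = 947/30, P₂ = 397/30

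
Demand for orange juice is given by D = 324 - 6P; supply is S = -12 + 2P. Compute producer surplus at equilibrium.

Equilibrium: 324 - 6P = -12 + 2P gives P* = 42, Q* = 72.
Supply starts at P = 6 (where S = 0).
PS = ½(42 − 6)(72) = 1296.

Producer surplus = 1296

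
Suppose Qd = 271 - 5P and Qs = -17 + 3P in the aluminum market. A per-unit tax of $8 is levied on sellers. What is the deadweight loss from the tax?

Pre-tax equilibrium: P* = 36, Q* = 91.
Tax on sellers shifts supply to Qs = -17 + 3(P − 8) = -41 + 3P.
271 - 5P = -41 + 3P gives buyer price Pb = 39; sellers receive Ps = 39 − 8 = 31.
New quantity: Q = 271 − 5(39) = 76.
DWL = ½ × 8 × (91 − 76) = 60.

Deadweight loss = 60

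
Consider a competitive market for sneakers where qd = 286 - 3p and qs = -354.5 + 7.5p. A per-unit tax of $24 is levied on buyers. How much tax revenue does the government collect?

Pre-tax equilibrium: p* = 61, q* = 103.
Tax on buyers shifts demand to qd = 286 − 3(p + 24) = 214 - 3p.
214 - 3p = -354.5 + 7.5p gives seller price ps = 379/7; buyers pay pb = 379/7 + 24 = 547/7.
New quantity: q = 286 − 3(547/7) = 361/7.
Revenue = 24 × 361/7 = 8664/7.

Tax revenue = 8664/7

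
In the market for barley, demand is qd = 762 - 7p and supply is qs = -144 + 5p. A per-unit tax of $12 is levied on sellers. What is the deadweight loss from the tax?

Pre-tax equilibrium: p* = 75.5, q* = 233.5.
Tax on sellers shifts supply to qs = -144 + 5(p − 12) = -204 + 5p.
762 - 7p = -204 + 5p gives buyer price pb = 80.5; sellers receive ps = 80.5 − 12 = 68.5.
New quantity: q = 762 − 7(80.5) = 198.5.
DWL = ½ × 12 × (233.5 − 198.5) = 210.

Deadweight loss = 210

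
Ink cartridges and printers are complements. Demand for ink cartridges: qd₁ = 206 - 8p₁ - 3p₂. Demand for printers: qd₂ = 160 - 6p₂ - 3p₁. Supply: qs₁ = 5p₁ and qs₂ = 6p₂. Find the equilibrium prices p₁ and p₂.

p₁ = 664/49, p₂ = 1462/147

Market 1: 206 - 8p₁ - 3p₂ = 5p₁ → 13p₁ + 3p₂ = 206.
Market 2: 12p₂ + 3p₁ = 160.
Eliminating p₂: 12×(1) − 3×(2) gives 147p₁ = 1992, so p₁ = 664/49.
Back-substitute into (2): p₂ = (160 − 3×664/49) / 12 = 1462/147.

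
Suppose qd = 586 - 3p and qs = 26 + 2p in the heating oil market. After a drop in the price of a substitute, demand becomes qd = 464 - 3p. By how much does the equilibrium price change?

Δp = -24.4

Original equilibrium: p* = 112, q* = 250.
New equilibrium: 464 - 3p = 26 + 2p, so 438 = 5p and p' = 87.6; q' = 464 − 3(87.6) = 201.2.
Change in price: 87.6 − 112 = -24.4.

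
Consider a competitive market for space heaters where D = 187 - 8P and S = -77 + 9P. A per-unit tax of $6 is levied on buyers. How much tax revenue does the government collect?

Pre-tax equilibrium: P* = 264/17, Q* = 1067/17.
Tax on buyers shifts demand to D = 187 − 8(P + 6) = 139 - 8P.
139 - 8P = -77 + 9P gives seller price Ps = 216/17; buyers pay Pb = 216/17 + 6 = 318/17.
New quantity: Q = 187 − 8(318/17) = 635/17.
Revenue = 6 × 635/17 = 3810/17.

Tax revenue = 3810/17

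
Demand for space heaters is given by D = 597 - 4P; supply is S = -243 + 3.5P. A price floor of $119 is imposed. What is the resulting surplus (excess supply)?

Equilibrium price would be P* = 112, so the floor at 119 binds.
At P = 119: D = 121, S = 173.5.
Surplus = 173.5 − 121 = 52.5.

Surplus = 52.5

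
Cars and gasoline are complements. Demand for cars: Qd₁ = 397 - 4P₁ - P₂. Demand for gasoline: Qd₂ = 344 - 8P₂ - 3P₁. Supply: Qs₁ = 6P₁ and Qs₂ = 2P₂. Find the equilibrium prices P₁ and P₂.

Market 1: 397 - 4P₁ - P₂ = 6P₁ → 10P₁ + P₂ = 397.
Market 2: 10P₂ + 3P₁ = 344.
Eliminating P₂: 10×(1) − 1×(2) gives 97P₁ = 3626, so P₁ = 3626/97.
Back-substitute into (2): P₂ = (344 − 3×3626/97) / 10 = 2249/97.

P₁ = 3626/97, P₂ = 2249/97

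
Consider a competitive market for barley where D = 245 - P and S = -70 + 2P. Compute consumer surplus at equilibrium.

Consumer surplus = 9800

Equilibrium: 245 - P = -70 + 2P gives P* = 105, Q* = 140.
Demand choke price (D = 0): P = 245.
CS = ½(245 − 105)(140) = 9800.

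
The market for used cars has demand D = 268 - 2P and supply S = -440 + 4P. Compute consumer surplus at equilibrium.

Consumer surplus = 256

Equilibrium: 268 - 2P = -440 + 4P gives P* = 118, Q* = 32.
Demand choke price (D = 0): P = 134.
CS = ½(134 − 118)(32) = 256.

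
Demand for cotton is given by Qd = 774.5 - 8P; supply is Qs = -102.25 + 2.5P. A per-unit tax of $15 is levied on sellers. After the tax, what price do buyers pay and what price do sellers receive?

Buyers pay 1219/14, sellers receive 1009/14

Pre-tax equilibrium: P* = 83.5, Q* = 106.5.
Tax on sellers shifts supply to Qs = -102.25 + 2.5(P − 15) = -139.75 + 2.5P.
774.5 - 8P = -139.75 + 2.5P gives buyer price Pb = 1219/14; sellers receive Ps = 1219/14 − 15 = 1009/14.
New quantity: Q = 774.5 − 8(1219/14) = 1091/14.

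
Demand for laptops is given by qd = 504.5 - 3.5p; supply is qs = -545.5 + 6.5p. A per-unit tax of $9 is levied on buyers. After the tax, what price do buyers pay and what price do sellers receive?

Buyers pay $110.85, sellers receive $101.85

Pre-tax equilibrium: p* = 105, q* = 137.
Tax on buyers shifts demand to qd = 504.5 − 3.5(p + 9) = 473 - 3.5p.
473 - 3.5p = -545.5 + 6.5p gives seller price ps = 101.85; buyers pay pb = 101.85 + 9 = 110.85.
New quantity: q = 504.5 − 3.5(110.85) = 116.525.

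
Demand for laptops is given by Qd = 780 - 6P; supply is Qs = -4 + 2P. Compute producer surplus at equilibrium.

Equilibrium: 780 - 6P = -4 + 2P gives P* = 98, Q* = 192.
Supply starts at P = 2 (where Qs = 0).
PS = ½(98 − 2)(192) = 9216.

Producer surplus = 9216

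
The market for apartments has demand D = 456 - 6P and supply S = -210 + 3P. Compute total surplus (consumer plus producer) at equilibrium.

Equilibrium: 456 - 6P = -210 + 3P gives P* = 74, Q* = 12.
Demand choke price: P = 76; supply starts at P = 70.
CS = ½(76 − 74)(12) = 12; PS = ½(74 − 70)(12) = 24.

Total surplus = 36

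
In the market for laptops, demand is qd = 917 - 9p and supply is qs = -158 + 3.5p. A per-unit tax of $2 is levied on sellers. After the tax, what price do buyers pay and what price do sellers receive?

Buyers pay $86.56, sellers receive $84.56

Pre-tax equilibrium: p* = 86, q* = 143.
Tax on sellers shifts supply to qs = -158 + 3.5(p − 2) = -165 + 3.5p.
917 - 9p = -165 + 3.5p gives buyer price pb = 86.56; sellers receive ps = 86.56 − 2 = 84.56.
New quantity: q = 917 − 9(86.56) = 137.96.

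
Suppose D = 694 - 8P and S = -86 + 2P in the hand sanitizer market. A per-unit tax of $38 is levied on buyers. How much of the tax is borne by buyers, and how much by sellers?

Buyers bear $7.6, sellers bear $30.4

Pre-tax equilibrium: P* = 78, Q* = 70.
Tax on buyers shifts demand to D = 694 − 8(P + 38) = 390 - 8P.
390 - 8P = -86 + 2P gives seller price Ps = 47.6; buyers pay Pb = 47.6 + 38 = 85.6.
New quantity: Q = 694 − 8(85.6) = 9.2.
Buyer burden = 85.6 − 78 = 7.6; seller burden = 78 − 47.6 = 30.4.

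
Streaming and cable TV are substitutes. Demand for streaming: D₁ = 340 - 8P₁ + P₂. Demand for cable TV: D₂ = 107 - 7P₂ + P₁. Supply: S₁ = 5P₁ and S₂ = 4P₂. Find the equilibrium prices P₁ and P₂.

Market 1: 340 - 8P₁ + P₂ = 5P₁ → 13P₁ - P₂ = 340.
Market 2: 11P₂ - P₁ = 107.
Eliminating P₂: 11×(1) + 1×(2) gives 142P₁ = 3847, so P₁ = 3847/142.
Back-substitute into (2): P₂ = (107 + 1×3847/142) / 11 = 1731/142.

P₁ = 3847/142, P₂ = 1731/142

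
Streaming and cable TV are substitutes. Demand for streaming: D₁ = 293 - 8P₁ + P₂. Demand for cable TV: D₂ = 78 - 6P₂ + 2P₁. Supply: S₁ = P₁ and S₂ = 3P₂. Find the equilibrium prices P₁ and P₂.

Market 1: 293 - 8P₁ + P₂ = P₁ → 9P₁ - P₂ = 293.
Market 2: 9P₂ - 2P₁ = 78.
Eliminating P₂: 9×(1) + 1×(2) gives 79P₁ = 2715, so P₁ = 2715/79.
Back-substitute into (2): P₂ = (78 + 2×2715/79) / 9 = 1288/79.

P₁ = 2715/79, P₂ = 1288/79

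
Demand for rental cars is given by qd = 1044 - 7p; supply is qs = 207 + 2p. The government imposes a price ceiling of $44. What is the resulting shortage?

Equilibrium price would be p* = 93, so the ceiling at 44 binds.
At p = 44: qd = 1044 − 7(44) = 736, qs = 207 + 2(44) = 295.
Shortage = 736 − 295 = 441.

Shortage = 441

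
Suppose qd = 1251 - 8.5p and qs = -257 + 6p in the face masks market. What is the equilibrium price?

p* = 104

Set qd = qs: 1251 - 8.5p = -257 + 6p.
1508 = 14.5p, so p* = 104.
q* = 1251 − 8.5(104) = 367.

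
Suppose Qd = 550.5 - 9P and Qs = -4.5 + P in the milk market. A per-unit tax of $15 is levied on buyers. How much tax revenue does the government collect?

Pre-tax equilibrium: P* = 55.5, Q* = 51.
Tax on buyers shifts demand to Qd = 550.5 − 9(P + 15) = 415.5 - 9P.
415.5 - 9P = -4.5 + P gives seller price Ps = 42; buyers pay Pb = 42 + 15 = 57.
New quantity: Q = 550.5 − 9(57) = 37.5.
Revenue = 15 × 37.5 = 562.5.

Tax revenue = 562.5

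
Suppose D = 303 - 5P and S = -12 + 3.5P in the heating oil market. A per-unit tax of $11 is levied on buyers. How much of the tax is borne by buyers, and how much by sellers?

Buyers bear 77/17, sellers bear 110/17

Pre-tax equilibrium: P* = 630/17, Q* = 2001/17.
Tax on buyers shifts demand to D = 303 − 5(P + 11) = 248 - 5P.
248 - 5P = -12 + 3.5P gives seller price Ps = 520/17; buyers pay Pb = 520/17 + 11 = 707/17.
New quantity: Q = 303 − 5(707/17) = 1616/17.
Buyer burden = 707/17 − 630/17 = 77/17; seller burden = 630/17 − 520/17 = 110/17.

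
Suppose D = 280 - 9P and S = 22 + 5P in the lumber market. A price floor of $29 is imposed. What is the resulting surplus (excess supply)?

Equilibrium price would be P* = 129/7, so the floor at 29 binds.
At P = 29: D = 19, S = 167.
Surplus = 167 − 19 = 148.

Surplus = 148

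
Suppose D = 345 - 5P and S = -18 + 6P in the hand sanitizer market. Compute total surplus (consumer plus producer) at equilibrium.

Equilibrium: 345 - 5P = -18 + 6P gives P* = 33, Q* = 180.
Demand choke price: P = 69; supply starts at P = 3.
CS = ½(69 − 33)(180) = 3240; PS = ½(33 − 3)(180) = 2700.

Total surplus = 5940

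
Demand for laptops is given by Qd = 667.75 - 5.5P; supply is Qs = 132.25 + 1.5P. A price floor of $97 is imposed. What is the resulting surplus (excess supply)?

Equilibrium price would be P* = 76.5, so the floor at 97 binds.
At P = 97: Qd = 134.25, Qs = 277.75.
Surplus = 277.75 − 134.25 = 143.5.

Surplus = 143.5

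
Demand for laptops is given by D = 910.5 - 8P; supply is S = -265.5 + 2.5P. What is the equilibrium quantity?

Set D = S: 910.5 - 8P = -265.5 + 2.5P.
1176 = 10.5P, so P* = 112.
Q* = 910.5 − 8(112) = 14.5.

Q* = 14.5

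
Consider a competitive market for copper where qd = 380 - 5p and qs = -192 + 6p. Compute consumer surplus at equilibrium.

Consumer surplus = 1440

Equilibrium: 380 - 5p = -192 + 6p gives p* = 52, q* = 120.
Demand choke price (qd = 0): p = 76.
CS = ½(76 − 52)(120) = 1440.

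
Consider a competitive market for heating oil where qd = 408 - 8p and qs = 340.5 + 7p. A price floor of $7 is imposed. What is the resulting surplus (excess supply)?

Equilibrium price would be p* = 4.5, so the floor at 7 binds.
At p = 7: qd = 352, qs = 389.5.
Surplus = 389.5 − 352 = 37.5.

Surplus = 37.5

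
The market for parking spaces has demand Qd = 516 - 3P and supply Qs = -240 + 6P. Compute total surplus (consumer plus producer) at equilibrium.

Total surplus = 17424

Equilibrium: 516 - 3P = -240 + 6P gives P* = 84, Q* = 264.
Demand choke price: P = 172; supply starts at P = 40.
CS = ½(172 − 84)(264) = 11616; PS = ½(84 − 40)(264) = 5808.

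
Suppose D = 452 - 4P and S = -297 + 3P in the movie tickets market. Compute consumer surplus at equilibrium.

Consumer surplus = 72

Equilibrium: 452 - 4P = -297 + 3P gives P* = 107, Q* = 24.
Demand choke price (D = 0): P = 113.
CS = ½(113 − 107)(24) = 72.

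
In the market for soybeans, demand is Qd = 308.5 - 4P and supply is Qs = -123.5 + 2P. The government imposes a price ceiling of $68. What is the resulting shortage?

Shortage = 24

Equilibrium price would be P* = 72, so the ceiling at 68 binds.
At P = 68: Qd = 308.5 − 4(68) = 36.5, Qs = -123.5 + 2(68) = 12.5.
Shortage = 36.5 − 12.5 = 24.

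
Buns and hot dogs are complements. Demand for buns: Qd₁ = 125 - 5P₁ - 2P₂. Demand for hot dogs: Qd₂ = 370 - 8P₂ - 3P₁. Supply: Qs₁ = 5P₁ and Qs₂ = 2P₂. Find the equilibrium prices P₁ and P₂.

P₁ = 255/47, P₂ = 3325/94

Market 1: 125 - 5P₁ - 2P₂ = 5P₁ → 10P₁ + 2P₂ = 125.
Market 2: 10P₂ + 3P₁ = 370.
Eliminating P₂: 10×(1) − 2×(2) gives 94P₁ = 510, so P₁ = 255/47.
Back-substitute into (2): P₂ = (370 − 3×255/47) / 10 = 3325/94.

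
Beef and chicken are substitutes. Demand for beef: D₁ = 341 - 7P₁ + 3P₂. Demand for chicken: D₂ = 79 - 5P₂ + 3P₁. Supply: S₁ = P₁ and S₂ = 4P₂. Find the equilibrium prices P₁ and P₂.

P₁ = 1102/21, P₂ = 1655/63

Market 1: 341 - 7P₁ + 3P₂ = P₁ → 8P₁ - 3P₂ = 341.
Market 2: 9P₂ - 3P₁ = 79.
Eliminating P₂: 9×(1) + 3×(2) gives 63P₁ = 3306, so P₁ = 1102/21.
Back-substitute into (2): P₂ = (79 + 3×1102/21) / 9 = 1655/63.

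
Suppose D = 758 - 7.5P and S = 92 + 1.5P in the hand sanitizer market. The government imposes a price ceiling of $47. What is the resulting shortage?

Shortage = 243

Equilibrium price would be P* = 74, so the ceiling at 47 binds.
At P = 47: D = 758 − 7.5(47) = 405.5, S = 92 + 1.5(47) = 162.5.
Shortage = 405.5 − 162.5 = 243.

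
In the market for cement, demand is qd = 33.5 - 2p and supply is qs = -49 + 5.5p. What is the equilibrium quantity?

q* = 11.5

Set qd = qs: 33.5 - 2p = -49 + 5.5p.
82.5 = 7.5p, so p* = 11.
q* = 33.5 − 2(11) = 11.5.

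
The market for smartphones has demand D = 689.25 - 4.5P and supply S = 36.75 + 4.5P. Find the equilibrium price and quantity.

Set D = S: 689.25 - 4.5P = 36.75 + 4.5P.
652.5 = 9P, so P* = 72.5.
Q* = 689.25 − 4.5(72.5) = 363.

P* = 72.5, Q* = 363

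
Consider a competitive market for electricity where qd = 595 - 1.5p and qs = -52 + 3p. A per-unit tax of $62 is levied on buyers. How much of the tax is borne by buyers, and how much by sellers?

Pre-tax equilibrium: p* = 1294/9, q* = 1138/3.
Tax on buyers shifts demand to qd = 595 − 1.5(p + 62) = 502 - 1.5p.
502 - 1.5p = -52 + 3p gives seller price ps = 1108/9; buyers pay pb = 1108/9 + 62 = 1666/9.
New quantity: q = 595 − 1.5(1666/9) = 952/3.
Buyer burden = 1666/9 − 1294/9 = 124/3; seller burden = 1294/9 − 1108/9 = 62/3.

Buyers bear 124/3, sellers bear 62/3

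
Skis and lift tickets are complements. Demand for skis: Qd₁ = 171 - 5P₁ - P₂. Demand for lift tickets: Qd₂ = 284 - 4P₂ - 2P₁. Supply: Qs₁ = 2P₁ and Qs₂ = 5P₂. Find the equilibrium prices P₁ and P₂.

P₁ = 1255/61, P₂ = 1646/61

Market 1: 171 - 5P₁ - P₂ = 2P₁ → 7P₁ + P₂ = 171.
Market 2: 9P₂ + 2P₁ = 284.
Eliminating P₂: 9×(1) − 1×(2) gives 61P₁ = 1255, so P₁ = 1255/61.
Back-substitute into (2): P₂ = (284 − 2×1255/61) / 9 = 1646/61.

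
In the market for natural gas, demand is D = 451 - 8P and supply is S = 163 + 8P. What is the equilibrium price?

P* = 18

Set D = S: 451 - 8P = 163 + 8P.
288 = 16P, so P* = 18.
Q* = 451 − 8(18) = 307.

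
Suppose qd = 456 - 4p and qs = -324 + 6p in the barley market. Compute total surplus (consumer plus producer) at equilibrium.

Equilibrium: 456 - 4p = -324 + 6p gives p* = 78, q* = 144.
Demand choke price: p = 114; supply starts at p = 54.
CS = ½(114 − 78)(144) = 2592; PS = ½(78 − 54)(144) = 1728.

Total surplus = 4320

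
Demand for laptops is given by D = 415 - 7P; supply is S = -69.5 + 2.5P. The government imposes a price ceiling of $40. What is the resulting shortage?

Shortage = 104.5

Equilibrium price would be P* = 51, so the ceiling at 40 binds.
At P = 40: D = 415 − 7(40) = 135, S = -69.5 + 2.5(40) = 30.5.
Shortage = 135 − 30.5 = 104.5.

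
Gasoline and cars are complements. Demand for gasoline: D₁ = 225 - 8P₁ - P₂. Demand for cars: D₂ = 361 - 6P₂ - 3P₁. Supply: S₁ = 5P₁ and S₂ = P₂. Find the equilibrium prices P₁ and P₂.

P₁ = 607/44, P₂ = 2009/44

Market 1: 225 - 8P₁ - P₂ = 5P₁ → 13P₁ + P₂ = 225.
Market 2: 7P₂ + 3P₁ = 361.
Eliminating P₂: 7×(1) − 1×(2) gives 88P₁ = 1214, so P₁ = 607/44.
Back-substitute into (2): P₂ = (361 − 3×607/44) / 7 = 2009/44.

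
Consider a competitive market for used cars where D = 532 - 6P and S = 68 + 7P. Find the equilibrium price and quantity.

Set D = S: 532 - 6P = 68 + 7P.
464 = 13P, so P* = 464/13.
Q* = 532 − 6(464/13) = 4132/13.

P* = 464/13, Q* = 4132/13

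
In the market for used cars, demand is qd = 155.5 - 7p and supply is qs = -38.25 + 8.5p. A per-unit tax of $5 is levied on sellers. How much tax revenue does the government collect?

Pre-tax equilibrium: p* = 12.5, q* = 68.
Tax on sellers shifts supply to qs = -38.25 + 8.5(p − 5) = -80.75 + 8.5p.
155.5 - 7p = -80.75 + 8.5p gives buyer price pb = 945/62; sellers receive ps = 945/62 − 5 = 635/62.
New quantity: q = 155.5 − 7(945/62) = 1513/31.
Revenue = 5 × 1513/31 = 7565/31.

Tax revenue = 7565/31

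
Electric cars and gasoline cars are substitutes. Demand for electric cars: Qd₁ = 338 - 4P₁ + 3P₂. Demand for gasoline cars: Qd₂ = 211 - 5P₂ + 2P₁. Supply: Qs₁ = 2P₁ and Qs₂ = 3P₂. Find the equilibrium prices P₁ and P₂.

P₁ = 3337/42, P₂ = 971/21

Market 1: 338 - 4P₁ + 3P₂ = 2P₁ → 6P₁ - 3P₂ = 338.
Market 2: 8P₂ - 2P₁ = 211.
Eliminating P₂: 8×(1) + 3×(2) gives 42P₁ = 3337, so P₁ = 3337/42.
Back-substitute into (2): P₂ = (211 + 2×3337/42) / 8 = 971/21.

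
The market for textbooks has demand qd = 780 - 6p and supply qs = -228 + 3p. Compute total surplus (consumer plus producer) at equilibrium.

Total surplus = 2916

Equilibrium: 780 - 6p = -228 + 3p gives p* = 112, q* = 108.
Demand choke price: p = 130; supply starts at p = 76.
CS = ½(130 − 112)(108) = 972; PS = ½(112 − 76)(108) = 1944.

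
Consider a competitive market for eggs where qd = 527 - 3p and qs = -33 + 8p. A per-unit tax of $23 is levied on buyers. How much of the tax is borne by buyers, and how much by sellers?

Buyers bear 184/11, sellers bear 69/11

Pre-tax equilibrium: p* = 560/11, q* = 4117/11.
Tax on buyers shifts demand to qd = 527 − 3(p + 23) = 458 - 3p.
458 - 3p = -33 + 8p gives seller price ps = 491/11; buyers pay pb = 491/11 + 23 = 744/11.
New quantity: q = 527 − 3(744/11) = 3565/11.
Buyer burden = 744/11 − 560/11 = 184/11; seller burden = 560/11 − 491/11 = 69/11.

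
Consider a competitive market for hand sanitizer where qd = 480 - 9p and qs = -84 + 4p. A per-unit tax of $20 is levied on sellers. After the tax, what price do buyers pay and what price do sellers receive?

Buyers pay 644/13, sellers receive 384/13

Pre-tax equilibrium: p* = 564/13, q* = 1164/13.
Tax on sellers shifts supply to qs = -84 + 4(p − 20) = -164 + 4p.
480 - 9p = -164 + 4p gives buyer price pb = 644/13; sellers receive ps = 644/13 − 20 = 384/13.
New quantity: q = 480 − 9(644/13) = 444/13.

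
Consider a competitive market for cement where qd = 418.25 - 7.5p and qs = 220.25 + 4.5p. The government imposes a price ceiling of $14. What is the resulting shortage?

Equilibrium price would be p* = 16.5, so the ceiling at 14 binds.
At p = 14: qd = 418.25 − 7.5(14) = 313.25, qs = 220.25 + 4.5(14) = 283.25.
Shortage = 313.25 − 283.25 = 30.

Shortage = 30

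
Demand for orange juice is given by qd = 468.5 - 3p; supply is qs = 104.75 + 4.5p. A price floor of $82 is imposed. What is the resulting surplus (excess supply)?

Surplus = 251.25

Equilibrium price would be p* = 48.5, so the floor at 82 binds.
At p = 82: qd = 222.5, qs = 473.75.
Surplus = 473.75 − 222.5 = 251.25.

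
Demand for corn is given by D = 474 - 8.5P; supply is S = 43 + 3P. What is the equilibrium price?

P* = 862/23

Set D = S: 474 - 8.5P = 43 + 3P.
431 = 11.5P, so P* = 862/23.
Q* = 474 − 8.5(862/23) = 3575/23.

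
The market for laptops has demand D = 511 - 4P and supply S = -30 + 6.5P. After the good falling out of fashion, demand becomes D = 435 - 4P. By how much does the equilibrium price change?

ΔP = -152/21

Original equilibrium: P* = 1082/21, Q* = 6403/21.
New equilibrium: 435 - 4P = -30 + 6.5P, so 465 = 10.5P and P' = 310/7; Q' = 435 − 4(310/7) = 1805/7.
Change in price: 310/7 − 1082/21 = -152/21.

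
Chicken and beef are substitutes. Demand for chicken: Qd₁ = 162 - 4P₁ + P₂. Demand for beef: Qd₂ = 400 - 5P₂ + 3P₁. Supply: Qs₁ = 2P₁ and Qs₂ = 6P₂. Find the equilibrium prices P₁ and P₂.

Market 1: 162 - 4P₁ + P₂ = 2P₁ → 6P₁ - P₂ = 162.
Market 2: 11P₂ - 3P₁ = 400.
Eliminating P₂: 11×(1) + 1×(2) gives 63P₁ = 2182, so P₁ = 2182/63.
Back-substitute into (2): P₂ = (400 + 3×2182/63) / 11 = 962/21.

P₁ = 2182/63, P₂ = 962/21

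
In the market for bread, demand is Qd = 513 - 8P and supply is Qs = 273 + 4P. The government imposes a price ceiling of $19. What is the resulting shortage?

Equilibrium price would be P* = 20, so the ceiling at 19 binds.
At P = 19: Qd = 513 − 8(19) = 361, Qs = 273 + 4(19) = 349.
Shortage = 361 − 349 = 12.

Shortage = 12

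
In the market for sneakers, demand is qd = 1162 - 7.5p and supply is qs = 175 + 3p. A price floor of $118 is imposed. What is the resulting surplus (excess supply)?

Equilibrium price would be p* = 94, so the floor at 118 binds.
At p = 118: qd = 277, qs = 529.
Surplus = 529 − 277 = 252.

Surplus = 252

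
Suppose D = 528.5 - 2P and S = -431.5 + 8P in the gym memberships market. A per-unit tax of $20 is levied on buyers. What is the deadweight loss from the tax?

Pre-tax equilibrium: P* = 96, Q* = 336.5.
Tax on buyers shifts demand to D = 528.5 − 2(P + 20) = 488.5 - 2P.
488.5 - 2P = -431.5 + 8P gives seller price Ps = 92; buyers pay Pb = 92 + 20 = 112.
New quantity: Q = 528.5 − 2(112) = 304.5.
DWL = ½ × 20 × (336.5 − 304.5) = 320.

Deadweight loss = 320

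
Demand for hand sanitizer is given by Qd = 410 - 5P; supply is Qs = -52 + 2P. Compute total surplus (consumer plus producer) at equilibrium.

Equilibrium: 410 - 5P = -52 + 2P gives P* = 66, Q* = 80.
Demand choke price: P = 82; supply starts at P = 26.
CS = ½(82 − 66)(80) = 640; PS = ½(66 − 26)(80) = 1600.

Total surplus = 2240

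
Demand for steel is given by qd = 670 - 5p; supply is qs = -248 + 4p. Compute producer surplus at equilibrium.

Producer surplus = 3200

Equilibrium: 670 - 5p = -248 + 4p gives p* = 102, q* = 160.
Supply starts at p = 62 (where qs = 0).
PS = ½(102 − 62)(160) = 3200.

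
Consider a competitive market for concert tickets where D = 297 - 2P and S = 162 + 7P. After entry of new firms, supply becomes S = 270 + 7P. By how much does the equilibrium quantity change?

ΔQ = 24

Original equilibrium: P* = 15, Q* = 267.
New equilibrium: 297 - 2P = 270 + 7P, so 27 = 9P and P' = 3; Q' = 297 − 2(3) = 291.
Change in quantity: 291 − 267 = 24.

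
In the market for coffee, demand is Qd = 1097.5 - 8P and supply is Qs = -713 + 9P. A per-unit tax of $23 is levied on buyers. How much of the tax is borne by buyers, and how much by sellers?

Pre-tax equilibrium: P* = 106.5, Q* = 245.5.
Tax on buyers shifts demand to Qd = 1097.5 − 8(P + 23) = 913.5 - 8P.
913.5 - 8P = -713 + 9P gives seller price Ps = 3253/34; buyers pay Pb = 3253/34 + 23 = 4035/34.
New quantity: Q = 1097.5 − 8(4035/34) = 5035/34.
Buyer burden = 4035/34 − 106.5 = 207/17; seller burden = 106.5 − 3253/34 = 184/17.

Buyers bear 207/17, sellers bear 184/17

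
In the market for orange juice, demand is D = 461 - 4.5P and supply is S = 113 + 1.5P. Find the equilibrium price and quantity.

P* = 58, Q* = 200

Set D = S: 461 - 4.5P = 113 + 1.5P.
348 = 6P, so P* = 58.
Q* = 461 − 4.5(58) = 200.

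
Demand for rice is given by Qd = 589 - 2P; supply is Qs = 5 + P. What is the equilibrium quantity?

Set Qd = Qs: 589 - 2P = 5 + P.
584 = 3P, so P* = 584/3.
Q* = 589 − 2(584/3) = 599/3.

Q* = 599/3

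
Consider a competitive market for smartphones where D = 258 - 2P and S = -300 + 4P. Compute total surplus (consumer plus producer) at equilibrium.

Total surplus = 1944

Equilibrium: 258 - 2P = -300 + 4P gives P* = 93, Q* = 72.
Demand choke price: P = 129; supply starts at P = 75.
CS = ½(129 − 93)(72) = 1296; PS = ½(93 − 75)(72) = 648.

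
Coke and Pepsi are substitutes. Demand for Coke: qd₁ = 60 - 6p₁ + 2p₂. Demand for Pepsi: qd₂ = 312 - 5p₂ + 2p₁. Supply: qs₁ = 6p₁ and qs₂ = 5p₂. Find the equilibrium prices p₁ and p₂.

p₁ = 306/29, p₂ = 966/29

Market 1: 60 - 6p₁ + 2p₂ = 6p₁ → 12p₁ - 2p₂ = 60.
Market 2: 10p₂ - 2p₁ = 312.
Eliminating p₂: 10×(1) + 2×(2) gives 116p₁ = 1224, so p₁ = 306/29.
Back-substitute into (2): p₂ = (312 + 2×306/29) / 10 = 966/29.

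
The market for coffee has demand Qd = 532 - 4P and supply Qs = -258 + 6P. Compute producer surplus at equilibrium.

Equilibrium: 532 - 4P = -258 + 6P gives P* = 79, Q* = 216.
Supply starts at P = 43 (where Qs = 0).
PS = ½(79 − 43)(216) = 3888.

Producer surplus = 3888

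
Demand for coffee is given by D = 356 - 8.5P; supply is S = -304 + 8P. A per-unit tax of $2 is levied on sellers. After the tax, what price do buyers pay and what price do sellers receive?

Pre-tax equilibrium: P* = 40, Q* = 16.
Tax on sellers shifts supply to S = -304 + 8(P − 2) = -320 + 8P.
356 - 8.5P = -320 + 8P gives buyer price Pb = 1352/33; sellers receive Ps = 1352/33 − 2 = 1286/33.
New quantity: Q = 356 − 8.5(1352/33) = 256/33.

Buyers pay 1352/33, sellers receive 1286/33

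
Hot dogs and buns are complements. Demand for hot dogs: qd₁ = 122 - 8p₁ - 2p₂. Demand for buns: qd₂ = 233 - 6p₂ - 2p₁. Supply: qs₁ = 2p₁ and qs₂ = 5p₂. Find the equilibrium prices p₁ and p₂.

Market 1: 122 - 8p₁ - 2p₂ = 2p₁ → 10p₁ + 2p₂ = 122.
Market 2: 11p₂ + 2p₁ = 233.
Eliminating p₂: 11×(1) − 2×(2) gives 106p₁ = 876, so p₁ = 438/53.
Back-substitute into (2): p₂ = (233 − 2×438/53) / 11 = 1043/53.

p₁ = 438/53, p₂ = 1043/53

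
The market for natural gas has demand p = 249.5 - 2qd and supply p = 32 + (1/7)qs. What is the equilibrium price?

p* = 46.5

Set the two price expressions equal: 249.5 - 2q = 32 + (1/7)q.
217.5 = (15/7)q, so q* = 101.5.
p* = 249.5 − (2)(101.5) = 46.5.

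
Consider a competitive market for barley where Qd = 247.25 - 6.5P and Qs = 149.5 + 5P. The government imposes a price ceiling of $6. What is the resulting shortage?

Equilibrium price would be P* = 8.5, so the ceiling at 6 binds.
At P = 6: Qd = 247.25 − 6.5(6) = 208.25, Qs = 149.5 + 5(6) = 179.5.
Shortage = 208.25 − 179.5 = 28.75.

Shortage = 28.75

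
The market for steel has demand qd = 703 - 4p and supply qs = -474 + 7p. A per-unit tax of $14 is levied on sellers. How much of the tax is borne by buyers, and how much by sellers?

Buyers bear 98/11, sellers bear 56/11

Pre-tax equilibrium: p* = 107, q* = 275.
Tax on sellers shifts supply to qs = -474 + 7(p − 14) = -572 + 7p.
703 - 4p = -572 + 7p gives buyer price pb = 1275/11; sellers receive ps = 1275/11 − 14 = 1121/11.
New quantity: q = 703 − 4(1275/11) = 2633/11.
Buyer burden = 1275/11 − 107 = 98/11; seller burden = 107 − 1121/11 = 56/11.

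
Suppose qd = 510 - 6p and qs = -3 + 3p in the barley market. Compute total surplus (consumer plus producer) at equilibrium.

Equilibrium: 510 - 6p = -3 + 3p gives p* = 57, q* = 168.
Demand choke price: p = 85; supply starts at p = 1.
CS = ½(85 − 57)(168) = 2352; PS = ½(57 − 1)(168) = 4704.

Total surplus = 7056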